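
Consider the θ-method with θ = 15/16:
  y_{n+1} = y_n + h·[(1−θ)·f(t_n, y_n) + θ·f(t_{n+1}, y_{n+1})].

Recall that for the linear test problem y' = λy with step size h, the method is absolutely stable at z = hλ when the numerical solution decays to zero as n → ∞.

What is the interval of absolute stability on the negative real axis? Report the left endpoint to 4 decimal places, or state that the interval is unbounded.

unbounded; (−∞, 0).

Set f=λy, z=hλ:
  y_{n+1} = y_n + z·[1/16·y_n + 15/16·y_{n+1}] ⇒ (1 − 15/16z)y_{n+1} = (1 + 1/16z)y_n
  ⇒ R(z) = (1 + 1/16z)/(1 − 15/16z).

Need |R(x)|<1, x<0.
x=-0.89: |R|=0.5148
x=-2: |R|=0.3043
x=-10: |R|=0.0361
x=-100: |R|=0.0554
θ=15/16≥1/2 ⇒ |1+1/16x|<|1−15/16x| ∀x<0 ⇒ interval (−∞,0).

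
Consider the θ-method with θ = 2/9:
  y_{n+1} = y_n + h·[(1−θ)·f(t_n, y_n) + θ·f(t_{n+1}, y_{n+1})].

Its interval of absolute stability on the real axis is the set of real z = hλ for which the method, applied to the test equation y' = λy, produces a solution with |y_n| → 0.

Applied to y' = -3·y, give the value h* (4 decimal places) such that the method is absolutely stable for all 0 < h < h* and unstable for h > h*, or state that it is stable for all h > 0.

(-3.6000,0); λ=-3 ⇒ h* = (18/5)/3 = 1.2000.

Test eqn y'=λy, z=hλ:
  y_{n+1} = y_n + z·[7/9·y_n + 2/9·y_{n+1}] ⇒ (1 − 2/9z)y_{n+1} = (1 + 7/9z)y_n
  so R(z) = (1 + 7/9z)/(1 − 2/9z).

Find x<0 with |R(x)|<1.
x=-1.29: |R|=0.0026
R=−1: 1+7/9x = −1+2/9x ⇒ -5/9x=2 ⇒ x=2/(-5/9)=-3.6000
Confirm numerically:
  x=-3.290: |R|=0.90051 <1
  x=-3.143: |R|=0.85052 <1
  x=-3.139: |R|=0.84913 <1
  x=-2.524: |R|=0.61703 <1
  x=-4.178: |R|=1.16651 >1
  x=-3.934: |R|=1.09900 >1
  x=-3.660: |R|=1.01838 >1
Stable set (-3.6000, 0).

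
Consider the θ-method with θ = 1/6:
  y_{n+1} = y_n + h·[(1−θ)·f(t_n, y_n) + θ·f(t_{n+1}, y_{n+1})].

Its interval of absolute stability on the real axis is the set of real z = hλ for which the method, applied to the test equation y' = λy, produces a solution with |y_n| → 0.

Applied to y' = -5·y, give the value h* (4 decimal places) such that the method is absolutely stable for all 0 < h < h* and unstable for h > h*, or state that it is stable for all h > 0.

(-3.0000,0); λ=-5 ⇒ h* = (3)/5 = 0.6000.

Test eqn y'=λy, z=hλ:
  y_{n+1} = y_n + z·[5/6·y_n + 1/6·y_{n+1}] ⇒ (1 − 1/6z)y_{n+1} = (1 + 5/6z)y_n
  R(z) = (1 + 5/6z)/(1 − 1/6z).

Solve |R(x)|<1 on ℝ⁻.
x=-1.59: |R|=0.2569
R=−1: 1+5/6x = −1+1/6x ⇒ -2/3x=2 ⇒ x=2/(-2/3)=-3.0000
Confirm numerically:
  x=-2.764: |R|=0.89229 <1
  x=-2.136: |R|=0.57522 <1
  x=-1.547: |R|=0.22989 <1
  x=-3.574: |R|=1.23982 >1
  x=-3.332: |R|=1.14231 >1
Interval (-3.0000, 0).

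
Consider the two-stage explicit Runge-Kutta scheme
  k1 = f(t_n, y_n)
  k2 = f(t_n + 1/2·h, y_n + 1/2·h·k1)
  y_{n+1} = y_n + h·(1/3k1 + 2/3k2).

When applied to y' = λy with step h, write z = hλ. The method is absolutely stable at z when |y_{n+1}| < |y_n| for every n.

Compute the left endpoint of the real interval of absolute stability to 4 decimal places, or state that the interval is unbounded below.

Set f=λy, z=hλ:
  k1=λy_n ⇒ h·k1=z·y_n;  k2=λ(1+1/2z)y_n ⇒ h·k2=z(1+1/2z)y_n
  y_{n+1}/y_n = 1 + 1/3z + 2/3z(1+1/2z) = 1 + z + 1/3z²
  R(z) = 1 + z + 1/3z².

Boundary: |R(x)|=1, x<0.
x=-1.16: |R|=0.2885
R=1: x+1/3x²=0 ⇒ x=−3=-3.0000; min R=1−1/(4·1/3)=0.2500>−1
Confirm numerically:
  x=-2.858: |R|=0.86472 <1
  x=-2.691: |R|=0.72283 <1
  x=-2.571: |R|=0.63235 <1
  x=-1.404: |R|=0.25307 <1
  x=-3.510: |R|=1.59670 >1
  x=-3.165: |R|=1.17407 >1
  x=-3.066: |R|=1.06745 >1
Stable set (-3.0000, 0).

left endpoint -3.0000.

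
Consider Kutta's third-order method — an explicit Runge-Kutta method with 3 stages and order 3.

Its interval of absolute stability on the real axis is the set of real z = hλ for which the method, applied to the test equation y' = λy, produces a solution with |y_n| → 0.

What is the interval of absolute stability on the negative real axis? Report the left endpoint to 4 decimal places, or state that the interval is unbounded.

With y'=λy (z=hλ):
  order 3, 3-stage ⇒ R(z)=1+z+z^2/2+z^3/6
  (e.g. R(-0.43)=0.64920, |R|=0.64920)

Need |R(x)|<1, x<0.
x=-0.43: |R|=0.6492
|R(-1.43)|=0.1051 |R(-1.27)|=0.1951 |R(-0.6)|=0.5440
Bisect:
  x_lo=-3.1509 |R|=2.4006  x_hi=-0.1993 |R|=0.8193
  mid=-1.67509 |R|=0.05549 →hi
  mid=-2.41300 |R|=0.84336 →hi
  mid=-2.78195 |R|=1.50069 →lo
  mid=-2.59747 |R|=1.14484 →lo
  mid=-2.50524 |R|=0.98770 →hi
  mid=-2.55135 |R|=1.06462 →lo
  mid=-2.52830 |R|=1.02575 →lo
  ...
  [-2.51280,-2.51262] ⇒ x*=-2.5127
So |R|<1 on (-2.5127, 0).

z∈(-2.5127,0).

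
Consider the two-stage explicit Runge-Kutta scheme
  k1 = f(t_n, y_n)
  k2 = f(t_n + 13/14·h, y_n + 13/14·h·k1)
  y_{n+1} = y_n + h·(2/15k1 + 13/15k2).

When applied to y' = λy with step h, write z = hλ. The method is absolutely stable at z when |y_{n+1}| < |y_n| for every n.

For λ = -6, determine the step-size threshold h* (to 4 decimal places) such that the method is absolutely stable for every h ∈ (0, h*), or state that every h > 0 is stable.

(-1.2426,0); λ=-6 ⇒ h* = (210/169)/6 = 0.2071.

On y'=λy, z=hλ:
  k1=λy_n ⇒ h·k1=z·y_n;  k2=λ(1+13/14z)y_n ⇒ h·k2=z(1+13/14z)y_n
  y_{n+1}/y_n = 1 + 2/15z + 13/15z(1+13/14z) = 1 + z + 169/210z²
  ⇒ R(z) = 1 + z + 169/210z².

Solve |R(x)|<1 on ℝ⁻.
x=-1.28: |R|=1.0385
R=1: x+169/210x²=0 ⇒ x=−210/169=-1.2426; min R=1−1/(4·169/210)=0.6893>−1
Confirm numerically:
  x=-0.771: |R|=0.70738 <1
  x=-0.729: |R|=0.69868 <1
  x=-0.556: |R|=0.69278 <1
  x=-1.546: |R|=1.37747 >1
  x=-1.384: |R|=1.15749 >1
  x=-1.340: |R|=1.10503 >1
So |R|<1 on (-1.2426, 0).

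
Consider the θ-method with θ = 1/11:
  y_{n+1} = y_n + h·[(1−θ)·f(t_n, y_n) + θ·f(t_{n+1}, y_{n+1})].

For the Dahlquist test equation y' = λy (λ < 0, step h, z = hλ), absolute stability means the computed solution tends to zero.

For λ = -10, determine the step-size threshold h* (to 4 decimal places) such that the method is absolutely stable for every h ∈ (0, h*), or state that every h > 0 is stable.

Test eqn y'=λy, z=hλ:
  y_{n+1} = y_n + z·[10/11·y_n + 1/11·y_{n+1}] ⇒ (1 − 1/11z)y_{n+1} = (1 + 10/11z)y_n
  R(z) = (1 + 10/11z)/(1 − 1/11z).

Solve |R(x)|<1 on ℝ⁻.
x=-1.03: |R|=0.0582
R=−1: 1+10/11x = −1+1/11x ⇒ -9/11x=2 ⇒ x=2/(-9/11)=-2.4444
Confirm numerically:
  x=-2.320: |R|=0.91592 <1
  x=-2.289: |R|=0.89472 <1
  x=-1.198: |R|=0.08034 <1
  x=-2.910: |R|=1.30122 >1
  x=-2.575: |R|=1.08656 >1
Interval (-2.4444, 0).

(-2.4444,0); λ=-10 ⇒ h* = (22/9)/10 = 0.2444.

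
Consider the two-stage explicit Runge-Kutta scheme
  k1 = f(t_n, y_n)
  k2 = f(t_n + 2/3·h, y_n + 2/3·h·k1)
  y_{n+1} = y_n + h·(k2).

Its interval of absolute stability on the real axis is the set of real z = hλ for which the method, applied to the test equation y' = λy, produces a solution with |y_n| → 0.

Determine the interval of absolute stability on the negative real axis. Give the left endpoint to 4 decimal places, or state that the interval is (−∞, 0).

(-1.5000, 0).

Test eqn y'=λy, z=hλ:
  k1=λy_n ⇒ h·k1=z·y_n;  k2=λ(1+2/3z)y_n ⇒ h·k2=z(1+2/3z)y_n
  y_{n+1}/y_n = 1 + z(1+2/3z) = 1 + z + 2/3z²
  R(z) = 1 + z + 2/3z².

Solve |R(x)|<1 on ℝ⁻.
x=-0.36: |R|=0.7264
R=1: x+2/3x²=0 ⇒ x=−3/2=-1.5000; min R=1−1/(4·2/3)=0.6250>−1
Confirm numerically:
  x=-1.348: |R|=0.86340 <1
  x=-1.313: |R|=0.83631 <1
  x=-0.925: |R|=0.64542 <1
  x=-0.672: |R|=0.62906 <1
  x=-2.016: |R|=1.69350 >1
  x=-1.927: |R|=1.54855 >1
  x=-1.839: |R|=1.41561 >1
So |R|<1 on (-1.5000, 0).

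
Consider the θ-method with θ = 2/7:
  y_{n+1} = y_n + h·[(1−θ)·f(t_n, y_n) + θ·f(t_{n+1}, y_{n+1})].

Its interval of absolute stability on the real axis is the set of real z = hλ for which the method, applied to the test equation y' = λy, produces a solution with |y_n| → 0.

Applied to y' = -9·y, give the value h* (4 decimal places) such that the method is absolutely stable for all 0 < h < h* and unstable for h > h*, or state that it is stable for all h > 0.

Set f=λy, z=hλ:
  y_{n+1} = y_n + z·[5/7·y_n + 2/7·y_{n+1}] ⇒ (1 − 2/7z)y_{n+1} = (1 + 5/7z)y_n
  R(z) = (1 + 5/7z)/(1 − 2/7z).

Need |R(x)|<1, x<0.
x=-0.47: |R|=0.5856
R=−1: 1+5/7x = −1+2/7x ⇒ -3/7x=2 ⇒ x=2/(-3/7)=-4.6667
Confirm numerically:
  x=-3.868: |R|=0.83740 <1
  x=-3.386: |R|=0.72103 <1
  x=-3.139: |R|=0.65484 <1
  x=-2.925: |R|=0.59339 <1
  x=-5.096: |R|=1.07492 >1
  x=-5.084: |R|=1.07293 >1
  x=-4.916: |R|=1.04444 >1
Interval (-4.6667, 0).

(-4.6667,0); λ=-9 ⇒ h* = (14/3)/9 = 0.5185.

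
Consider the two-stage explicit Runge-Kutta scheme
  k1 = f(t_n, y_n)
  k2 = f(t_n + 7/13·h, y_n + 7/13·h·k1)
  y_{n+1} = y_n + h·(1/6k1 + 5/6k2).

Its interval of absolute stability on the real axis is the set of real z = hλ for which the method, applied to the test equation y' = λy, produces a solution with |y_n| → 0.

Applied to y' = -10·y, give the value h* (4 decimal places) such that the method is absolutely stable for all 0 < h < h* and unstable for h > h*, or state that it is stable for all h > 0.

(-2.2286,0); λ=-10 ⇒ h* = (78/35)/10 = 0.2229.

Test eqn y'=λy, z=hλ:
  k1=λy_n ⇒ h·k1=z·y_n;  k2=λ(1+7/13z)y_n ⇒ h·k2=z(1+7/13z)y_n
  y_{n+1}/y_n = 1 + 1/6z + 5/6z(1+7/13z) = 1 + z + 35/78z²
  ⇒ R(z) = 1 + z + 35/78z².

Solve |R(x)|<1 on ℝ⁻.
x=-0.54: |R|=0.5908
R=1: x+35/78x²=0 ⇒ x=−78/35=-2.2286; min R=1−1/(4·35/78)=0.4429>−1
Confirm numerically:
  x=-2.178: |R|=0.95058 <1
  x=-1.810: |R|=0.66004 <1
  x=-1.420: |R|=0.48479 <1
  x=-2.501: |R|=1.30573 >1
  x=-2.344: |R|=1.12141 >1
  x=-2.310: |R|=1.08440 >1
Stable set (-2.2286, 0).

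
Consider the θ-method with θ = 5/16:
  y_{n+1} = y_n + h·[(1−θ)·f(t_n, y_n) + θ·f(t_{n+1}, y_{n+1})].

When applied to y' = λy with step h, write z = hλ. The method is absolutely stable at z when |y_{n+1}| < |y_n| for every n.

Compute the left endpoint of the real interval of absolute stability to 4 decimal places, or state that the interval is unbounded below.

Set f=λy, z=hλ:
  y_{n+1} = y_n + z·[11/16·y_n + 5/16·y_{n+1}] ⇒ (1 − 5/16z)y_{n+1} = (1 + 11/16z)y_n
  ⇒ R(z) = (1 + 11/16z)/(1 − 5/16z).

Find x<0 with |R(x)|<1.
x=-1.56: |R|=0.0487
R=−1: 1+11/16x = −1+5/16x ⇒ -3/8x=2 ⇒ x=2/(-3/8)=-5.3333
Confirm numerically:
  x=-4.786: |R|=0.91776 <1
  x=-3.748: |R|=0.72619 <1
  x=-3.395: |R|=0.64731 <1
  x=-2.525: |R|=0.41135 <1
  x=-5.549: |R|=1.02958 >1
  x=-5.515: |R|=1.02501 >1
  x=-5.466: |R|=1.01837 >1
So |R|<1 on (-5.3333, 0).

z* = -5.3333.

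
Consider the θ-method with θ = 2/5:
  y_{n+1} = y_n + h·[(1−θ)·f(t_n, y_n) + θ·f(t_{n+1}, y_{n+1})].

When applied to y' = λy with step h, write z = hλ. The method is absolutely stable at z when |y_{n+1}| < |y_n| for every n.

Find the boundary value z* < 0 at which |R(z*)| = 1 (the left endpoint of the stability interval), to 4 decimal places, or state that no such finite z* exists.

Set f=λy, z=hλ:
  y_{n+1} = y_n + z·[3/5·y_n + 2/5·y_{n+1}] ⇒ (1 − 2/5z)y_{n+1} = (1 + 3/5z)y_n
  so R(z) = (1 + 3/5z)/(1 − 2/5z).

Need |R(x)|<1, x<0.
x=-0.65: |R|=0.4841
R=−1: 1+3/5x = −1+2/5x ⇒ -1/5x=2 ⇒ x=2/(-1/5)=-10.0000
Confirm numerically:
  x=-5.306: |R|=0.69933 <1
  x=-5.023: |R|=0.66921 <1
  x=-4.225: |R|=0.57063 <1
  x=-10.265: |R|=1.01038 >1
  x=-10.221: |R|=1.00869 >1
Interval (-10.0000, 0).

left endpoint -10.0000.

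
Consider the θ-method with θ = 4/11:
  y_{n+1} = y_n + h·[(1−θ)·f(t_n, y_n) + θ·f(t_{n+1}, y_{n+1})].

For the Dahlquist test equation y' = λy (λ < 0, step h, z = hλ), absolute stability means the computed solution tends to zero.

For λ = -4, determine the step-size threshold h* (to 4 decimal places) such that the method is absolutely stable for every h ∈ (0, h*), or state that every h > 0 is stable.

(-7.3333,0); λ=-4 ⇒ h* = (22/3)/4 = 1.8333.

Test eqn y'=λy, z=hλ:
  y_{n+1} = y_n + z·[7/11·y_n + 4/11·y_{n+1}] ⇒ (1 − 4/11z)y_{n+1} = (1 + 7/11z)y_n
  ⇒ R(z) = (1 + 7/11z)/(1 − 4/11z).

Find x<0 with |R(x)|<1.
x=-1.32: |R|=0.1081
R=−1: 1+7/11x = −1+4/11x ⇒ -3/11x=2 ⇒ x=2/(-3/11)=-7.3333
Confirm numerically:
  x=-5.798: |R|=0.86529 <1
  x=-5.500: |R|=0.83333 <1
  x=-5.292: |R|=0.80962 <1
  x=-3.187: |R|=0.47621 <1
  x=-7.635: |R|=1.02179 >1
  x=-7.585: |R|=1.01826 >1
  x=-7.436: |R|=1.00756 >1
So |R|<1 on (-7.3333, 0).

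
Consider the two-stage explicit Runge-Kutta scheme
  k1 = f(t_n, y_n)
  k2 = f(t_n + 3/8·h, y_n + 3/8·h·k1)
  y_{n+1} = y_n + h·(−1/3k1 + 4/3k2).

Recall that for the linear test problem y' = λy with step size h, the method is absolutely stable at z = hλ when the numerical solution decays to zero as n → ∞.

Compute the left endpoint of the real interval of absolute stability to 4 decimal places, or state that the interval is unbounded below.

z* = -2.0000.

With y'=λy (z=hλ):
  k1=λy_n ⇒ h·k1=z·y_n;  k2=λ(1+3/8z)y_n ⇒ h·k2=z(1+3/8z)y_n
  y_{n+1}/y_n = 1 − 1/3z + 4/3z(1+3/8z) = 1 + z + 1/2z²
  so R(z) = 1 + z + 1/2z².

Need |R(x)|<1, x<0.
x=-1.4: |R|=0.5800
R=1: x+1/2x²=0 ⇒ x=−2=-2.0000; min R=1−1/(4·1/2)=0.5000>−1
Confirm numerically:
  x=-1.809: |R|=0.82724 <1
  x=-1.775: |R|=0.80031 <1
  x=-1.763: |R|=0.79108 <1
  x=-0.971: |R|=0.50042 <1
  x=-2.583: |R|=1.75294 >1
  x=-2.338: |R|=1.39512 >1
  x=-2.180: |R|=1.19620 >1
Stable set (-2.0000, 0).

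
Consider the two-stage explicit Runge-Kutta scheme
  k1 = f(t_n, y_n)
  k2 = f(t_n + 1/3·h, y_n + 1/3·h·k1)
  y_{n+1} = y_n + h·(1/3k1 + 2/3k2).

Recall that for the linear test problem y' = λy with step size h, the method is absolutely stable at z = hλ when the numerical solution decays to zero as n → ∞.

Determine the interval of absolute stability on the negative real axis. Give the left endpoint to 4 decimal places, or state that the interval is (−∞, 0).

Test eqn y'=λy, z=hλ:
  k1=λy_n ⇒ h·k1=z·y_n;  k2=λ(1+1/3z)y_n ⇒ h·k2=z(1+1/3z)y_n
  y_{n+1}/y_n = 1 + 1/3z + 2/3z(1+1/3z) = 1 + z + 2/9z²
  so R(z) = 1 + z + 2/9z².

Solve |R(x)|<1 on ℝ⁻.
x=-0.85: |R|=0.3106
R=1: x+2/9x²=0 ⇒ x=−9/2=-4.5000; min R=1−1/(4·2/9)=-0.1250>−1
Confirm numerically:
  x=-4.265: |R|=0.77727 <1
  x=-3.924: |R|=0.49773 <1
  x=-3.200: |R|=0.07556 <1
  x=-1.879: |R|=0.09441 <1
  x=-4.845: |R|=1.37145 >1
  x=-4.586: |R|=1.08764 >1
So |R|<1 on (-4.5000, 0).

(-4.5000, 0).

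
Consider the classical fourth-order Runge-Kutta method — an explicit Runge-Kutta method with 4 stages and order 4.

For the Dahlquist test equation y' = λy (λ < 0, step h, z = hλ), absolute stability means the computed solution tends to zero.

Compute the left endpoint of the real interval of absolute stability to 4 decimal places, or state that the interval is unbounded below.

left endpoint -2.7853.

Test eqn y'=λy, z=hλ:
  order 4, 4-stage ⇒ R(z)=1+z+z^2/2+z^3/6+z^4/24
  (e.g. R(-0.34)=0.71181, |R|=0.71181)

Solve |R(x)|<1 on ℝ⁻.
x=-0.34: |R|=0.7118
|R(-2.65)|=0.8145 |R(-2.49)|=0.6387 |R(-1.22)|=0.3139
Bisect:
  x_lo=-3.3751 |R|=2.3194  x_hi=-0.1903 |R|=0.8267
  mid=-1.78266 |R|=0.28289 →hi
  mid=-2.57886 |R|=0.73083 →hi
  mid=-2.97696 |R|=1.32957 →lo
  mid=-2.77791 |R|=0.98892 →hi
  mid=-2.87743 |R|=1.14804 →lo
  mid=-2.82767 |R|=1.06579 →lo
  mid=-2.80279 |R|=1.02670 →lo
  mid=-2.79035 |R|=1.00765 →lo
  mid=-2.78413 |R|=0.99824 →hi
  ...
  [-2.78529,-2.78510] ⇒ x*=-2.7853
So |R|<1 on (-2.7853, 0).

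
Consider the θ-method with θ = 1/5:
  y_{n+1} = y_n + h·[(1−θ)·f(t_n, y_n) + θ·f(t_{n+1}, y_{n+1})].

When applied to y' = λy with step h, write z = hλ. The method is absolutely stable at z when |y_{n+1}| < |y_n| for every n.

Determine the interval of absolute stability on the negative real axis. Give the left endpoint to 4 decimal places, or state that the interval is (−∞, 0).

Set f=λy, z=hλ:
  y_{n+1} = y_n + z·[4/5·y_n + 1/5·y_{n+1}] ⇒ (1 − 1/5z)y_{n+1} = (1 + 4/5z)y_n
  R(z) = (1 + 4/5z)/(1 − 1/5z).

Need |R(x)|<1, x<0.
x=-1.56: |R|=0.1890
R=−1: 1+4/5x = −1+1/5x ⇒ -3/5x=2 ⇒ x=2/(-3/5)=-3.3333
Confirm numerically:
  x=-2.850: |R|=0.81529 <1
  x=-1.969: |R|=0.41268 <1
  x=-1.700: |R|=0.26866 <1
  x=-3.839: |R|=1.17163 >1
  x=-3.560: |R|=1.07944 >1
  x=-3.544: |R|=1.07397 >1
Stable set (-3.3333, 0).

(-3.3333, 0).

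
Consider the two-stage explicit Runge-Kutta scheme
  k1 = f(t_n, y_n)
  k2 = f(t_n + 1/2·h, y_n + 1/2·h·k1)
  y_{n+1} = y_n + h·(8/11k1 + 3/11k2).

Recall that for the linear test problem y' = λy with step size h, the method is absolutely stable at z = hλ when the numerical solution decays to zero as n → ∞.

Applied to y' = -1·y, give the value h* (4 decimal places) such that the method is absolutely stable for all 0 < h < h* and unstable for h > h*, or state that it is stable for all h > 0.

(-7.3333,0); λ=-1 ⇒ h* = (22/3)/1 = 7.3333.

With y'=λy (z=hλ):
  k1=λy_n ⇒ h·k1=z·y_n;  k2=λ(1+1/2z)y_n ⇒ h·k2=z(1+1/2z)y_n
  y_{n+1}/y_n = 1 + 8/11z + 3/11z(1+1/2z) = 1 + z + 3/22z²
  ⇒ R(z) = 1 + z + 3/22z².

Boundary: |R(x)|=1, x<0.
x=-1.51: |R|=0.1991
R=1: x+3/22x²=0 ⇒ x=−22/3=-7.3333; min R=1−1/(4·3/22)=-0.8333>−1
Confirm numerically:
  x=-6.873: |R|=0.56856 <1
  x=-5.542: |R|=0.35376 <1
  x=-4.870: |R|=0.63588 <1
  x=-3.259: |R|=0.81067 <1
  x=-7.802: |R|=1.49862 >1
  x=-7.373: |R|=1.03988 >1
Interval (-7.3333, 0).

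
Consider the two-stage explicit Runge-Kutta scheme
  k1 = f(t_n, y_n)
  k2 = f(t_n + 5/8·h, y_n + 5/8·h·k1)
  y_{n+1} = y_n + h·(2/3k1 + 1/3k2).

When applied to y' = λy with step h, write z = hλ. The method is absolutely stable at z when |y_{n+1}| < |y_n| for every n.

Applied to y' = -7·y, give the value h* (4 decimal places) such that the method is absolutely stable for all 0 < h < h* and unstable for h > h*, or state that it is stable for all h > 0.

(-4.8000,0); λ=-7 ⇒ h* = (24/5)/7 = 0.6857.

Set f=λy, z=hλ:
  k1=λy_n ⇒ h·k1=z·y_n;  k2=λ(1+5/8z)y_n ⇒ h·k2=z(1+5/8z)y_n
  y_{n+1}/y_n = 1 + 2/3z + 1/3z(1+5/8z) = 1 + z + 5/24z²
  ⇒ R(z) = 1 + z + 5/24z².

Solve |R(x)|<1 on ℝ⁻.
x=-0.98: |R|=0.2201
R=1: x+5/24x²=0 ⇒ x=−24/5=-4.8000; min R=1−1/(4·5/24)=-0.2000>−1
Confirm numerically:
  x=-3.881: |R|=0.25695 <1
  x=-3.859: |R|=0.24348 <1
  x=-2.815: |R|=0.16412 <1
  x=-1.990: |R|=0.16498 <1
  x=-5.112: |R|=1.33228 >1
  x=-5.022: |R|=1.23227 >1
  x=-4.901: |R|=1.10313 >1
Stable set (-4.8000, 0).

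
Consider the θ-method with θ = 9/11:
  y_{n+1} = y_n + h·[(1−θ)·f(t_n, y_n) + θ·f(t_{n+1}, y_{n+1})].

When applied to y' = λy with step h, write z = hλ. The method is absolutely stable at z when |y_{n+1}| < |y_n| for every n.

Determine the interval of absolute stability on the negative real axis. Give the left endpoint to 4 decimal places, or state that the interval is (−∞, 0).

On y'=λy, z=hλ:
  y_{n+1} = y_n + z·[2/11·y_n + 9/11·y_{n+1}] ⇒ (1 − 9/11z)y_{n+1} = (1 + 2/11z)y_n
  ⇒ R(z) = (1 + 2/11z)/(1 − 9/11z).

Solve |R(x)|<1 on ℝ⁻.
x=-0.44: |R|=0.6765
x=-2: |R|=0.2414
x=-10: |R|=0.0891
x=-100: |R|=0.2075
θ=9/11≥1/2 ⇒ |1+2/11x|<|1−9/11x| ∀x<0 ⇒ interval (−∞,0).

(−∞, 0) — no finite endpoint.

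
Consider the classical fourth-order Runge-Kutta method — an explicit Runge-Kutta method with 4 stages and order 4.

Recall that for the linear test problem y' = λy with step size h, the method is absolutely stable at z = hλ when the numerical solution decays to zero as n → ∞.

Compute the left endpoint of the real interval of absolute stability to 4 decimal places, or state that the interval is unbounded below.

z* = -2.7853.

On y'=λy, z=hλ:
  order 4, 4-stage ⇒ R(z)=1+z+z^2/2+z^3/6+z^4/24
  (e.g. R(-0.62)=0.53864, |R|=0.53864)

Need |R(x)|<1, x<0.
x=-0.62: |R|=0.5386
|R(-2.28)|=0.4698 |R(-0.86)|=0.4266 |R(-0.5)|=0.6068
Bisect:
  x_lo=-3.3812 |R|=2.3385  x_hi=-0.1991 |R|=0.8195
  mid=-1.79015 |R|=0.28394 →hi
  mid=-2.58570 |R|=0.73848 →hi
  mid=-2.98347 |R|=1.34228 →lo
  mid=-2.78458 |R|=0.99893 →hi
  mid=-2.88403 |R|=1.15935 →lo
  mid=-2.83431 |R|=1.07644 →lo
  mid=-2.80944 |R|=1.03703 →lo
  ...
  [-2.78536,-2.78517] ⇒ x*=-2.7853
Stable set (-2.7853, 0).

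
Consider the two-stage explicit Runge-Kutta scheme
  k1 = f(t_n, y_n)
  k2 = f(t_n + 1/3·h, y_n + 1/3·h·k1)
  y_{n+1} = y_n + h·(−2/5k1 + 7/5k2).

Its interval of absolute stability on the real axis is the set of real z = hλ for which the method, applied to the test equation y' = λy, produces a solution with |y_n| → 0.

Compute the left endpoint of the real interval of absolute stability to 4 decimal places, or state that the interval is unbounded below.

z* = -2.1429.

With y'=λy (z=hλ):
  k1=λy_n ⇒ h·k1=z·y_n;  k2=λ(1+1/3z)y_n ⇒ h·k2=z(1+1/3z)y_n
  y_{n+1}/y_n = 1 − 2/5z + 7/5z(1+1/3z) = 1 + z + 7/15z²
  so R(z) = 1 + z + 7/15z².

Need |R(x)|<1, x<0.
x=-1.24: |R|=0.4775
R=1: x+7/15x²=0 ⇒ x=−15/7=-2.1429; min R=1−1/(4·7/15)=0.4643>−1
Confirm numerically:
  x=-1.391: |R|=0.51194 <1
  x=-1.299: |R|=0.48845 <1
  x=-1.100: |R|=0.46467 <1
  x=-2.391: |R|=1.27688 >1
  x=-2.330: |R|=1.20349 >1
Interval (-2.1429, 0).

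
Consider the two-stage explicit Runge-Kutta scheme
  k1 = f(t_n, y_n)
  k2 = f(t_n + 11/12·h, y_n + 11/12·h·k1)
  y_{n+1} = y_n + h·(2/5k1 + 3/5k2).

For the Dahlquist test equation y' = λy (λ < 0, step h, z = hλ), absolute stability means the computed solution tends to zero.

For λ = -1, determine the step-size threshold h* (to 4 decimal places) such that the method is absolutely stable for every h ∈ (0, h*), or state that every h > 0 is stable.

Test eqn y'=λy, z=hλ:
  k1=λy_n ⇒ h·k1=z·y_n;  k2=λ(1+11/12z)y_n ⇒ h·k2=z(1+11/12z)y_n
  y_{n+1}/y_n = 1 + 2/5z + 3/5z(1+11/12z) = 1 + z + 11/20z²
  Hence R(z) = 1 + z + 11/20z².

Boundary: |R(x)|=1, x<0.
x=-1.5: |R|=0.7375
R=1: x+11/20x²=0 ⇒ x=−20/11=-1.8182; min R=1−1/(4·11/20)=0.5455>−1
Confirm numerically:
  x=-1.677: |R|=0.86978 <1
  x=-1.667: |R|=0.86139 <1
  x=-1.271: |R|=0.61749 <1
  x=-2.285: |R|=1.58667 >1
  x=-2.206: |R|=1.47054 >1
  x=-1.987: |R|=1.18449 >1
So |R|<1 on (-1.8182, 0).

(-1.8182,0); λ=-1 ⇒ h* = (20/11)/1 = 1.8182.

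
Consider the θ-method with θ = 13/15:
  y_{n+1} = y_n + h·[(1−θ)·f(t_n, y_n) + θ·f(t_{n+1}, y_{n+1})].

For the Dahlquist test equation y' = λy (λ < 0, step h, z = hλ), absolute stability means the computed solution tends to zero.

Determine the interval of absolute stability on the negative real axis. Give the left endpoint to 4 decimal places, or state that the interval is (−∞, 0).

interval (−∞, 0).

Test eqn y'=λy, z=hλ:
  y_{n+1} = y_n + z·[2/15·y_n + 13/15·y_{n+1}] ⇒ (1 − 13/15z)y_{n+1} = (1 + 2/15z)y_n
  R(z) = (1 + 2/15z)/(1 − 13/15z).

Find x<0 with |R(x)|<1.
x=-1.05: |R|=0.4503
x=-2: |R|=0.2683
x=-10: |R|=0.0345
x=-100: |R|=0.1407
θ=13/15≥1/2 ⇒ |1+2/15x|<|1−13/15x| ∀x<0 ⇒ stable on all of ℝ⁻.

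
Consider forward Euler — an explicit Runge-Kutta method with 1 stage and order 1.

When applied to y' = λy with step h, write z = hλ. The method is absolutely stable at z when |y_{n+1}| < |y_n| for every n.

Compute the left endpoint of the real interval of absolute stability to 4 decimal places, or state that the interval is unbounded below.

On y'=λy, z=hλ:
  order 1, 1-stage ⇒ R(z)=1+z
  (e.g. R(-0.92)=0.08000, |R|=0.08000)

Need |R(x)|<1, x<0.
x=-0.92: |R|=0.0800
|R(-1.63)|=0.6300 |R(-1.55)|=0.5500 |R(-1.33)|=0.3300
Bisect:
  x_lo=-2.8370 |R|=1.8370  x_hi=-0.2022 |R|=0.7978
  mid=-1.51957 |R|=0.51957 →hi
  mid=-2.17826 |R|=1.17826 →lo
  mid=-1.84892 |R|=0.84892 →hi
  mid=-2.01359 |R|=1.01359 →lo
  mid=-1.93125 |R|=0.93125 →hi
  mid=-1.97242 |R|=0.97242 →hi
  mid=-1.99301 |R|=0.99301 →hi
  mid=-2.00330 |R|=1.00330 →lo
  ...
  [-2.00008,-1.99992] ⇒ x*=-2.0000
Interval (-2.0000, 0).

z* = -2.0000.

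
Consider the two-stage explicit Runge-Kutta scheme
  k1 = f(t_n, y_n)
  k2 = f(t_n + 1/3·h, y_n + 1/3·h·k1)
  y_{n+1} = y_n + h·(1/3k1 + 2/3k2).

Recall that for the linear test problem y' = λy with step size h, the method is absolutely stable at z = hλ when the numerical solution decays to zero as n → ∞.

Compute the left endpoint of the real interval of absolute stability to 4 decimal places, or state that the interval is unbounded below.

left endpoint -4.5000.

On y'=λy, z=hλ:
  k1=λy_n ⇒ h·k1=z·y_n;  k2=λ(1+1/3z)y_n ⇒ h·k2=z(1+1/3z)y_n
  y_{n+1}/y_n = 1 + 1/3z + 2/3z(1+1/3z) = 1 + z + 2/9z²
  ⇒ R(z) = 1 + z + 2/9z².

Find x<0 with |R(x)|<1.
x=-1.37: |R|=0.0471
R=1: x+2/9x²=0 ⇒ x=−9/2=-4.5000; min R=1−1/(4·2/9)=-0.1250>−1
Confirm numerically:
  x=-3.475: |R|=0.20847 <1
  x=-2.956: |R|=0.01424 <1
  x=-1.836: |R|=0.08691 <1
  x=-5.000: |R|=1.55556 >1
  x=-4.557: |R|=1.05772 >1
So |R|<1 on (-4.5000, 0).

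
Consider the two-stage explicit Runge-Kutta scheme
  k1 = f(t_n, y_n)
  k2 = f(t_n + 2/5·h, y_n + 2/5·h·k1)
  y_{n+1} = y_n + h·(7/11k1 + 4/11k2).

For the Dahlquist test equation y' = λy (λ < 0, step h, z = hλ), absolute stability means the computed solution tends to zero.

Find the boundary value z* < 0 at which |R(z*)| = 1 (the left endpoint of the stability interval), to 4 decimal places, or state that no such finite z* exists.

left endpoint -6.8750.

With y'=λy (z=hλ):
  k1=λy_n ⇒ h·k1=z·y_n;  k2=λ(1+2/5z)y_n ⇒ h·k2=z(1+2/5z)y_n
  y_{n+1}/y_n = 1 + 7/11z + 4/11z(1+2/5z) = 1 + z + 8/55z²
  ⇒ R(z) = 1 + z + 8/55z².

Boundary: |R(x)|=1, x<0.
x=-1.24: |R|=0.0163
R=1: x+8/55x²=0 ⇒ x=−55/8=-6.8750; min R=1−1/(4·8/55)=-0.7188>−1
Confirm numerically:
  x=-6.204: |R|=0.39449 <1
  x=-5.006: |R|=0.36090 <1
  x=-4.166: |R|=0.64156 <1
  x=-7.419: |R|=1.58705 >1
  x=-7.203: |R|=1.34365 >1
So |R|<1 on (-6.8750, 0).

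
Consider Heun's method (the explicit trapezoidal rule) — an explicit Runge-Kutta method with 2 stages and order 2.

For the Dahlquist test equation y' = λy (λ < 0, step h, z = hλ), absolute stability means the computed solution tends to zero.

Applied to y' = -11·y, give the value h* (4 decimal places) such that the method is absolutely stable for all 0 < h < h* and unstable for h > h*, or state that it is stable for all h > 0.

(-2.0000,0); λ=-11 ⇒ h* = 0.1818.

With y'=λy (z=hλ):
  order 2, 2-stage ⇒ R(z)=1+z+z^2/2
  (e.g. R(-1.3)=0.54500, |R|=0.54500)

Need |R(x)|<1, x<0.
x=-1.3: |R|=0.5450
|R(-1.92)|=0.9232 |R(-1.83)|=0.8445 |R(-1.16)|=0.5128
Bisect:
  x_lo=-2.6037 |R|=1.7860  x_hi=-0.2440 |R|=0.7857
  mid=-1.42389 |R|=0.58984 →hi
  mid=-2.01381 |R|=1.01391 →lo
  mid=-1.71885 |R|=0.75837 →hi
  mid=-1.86633 |R|=0.87526 →hi
  mid=-1.94007 |R|=0.94187 →hi
  mid=-1.97694 |R|=0.97721 →hi
  mid=-1.99538 |R|=0.99539 →hi
  ...
  [-2.00013,-1.99999] ⇒ x*=-2.0000
So |R|<1 on (-2.0000, 0).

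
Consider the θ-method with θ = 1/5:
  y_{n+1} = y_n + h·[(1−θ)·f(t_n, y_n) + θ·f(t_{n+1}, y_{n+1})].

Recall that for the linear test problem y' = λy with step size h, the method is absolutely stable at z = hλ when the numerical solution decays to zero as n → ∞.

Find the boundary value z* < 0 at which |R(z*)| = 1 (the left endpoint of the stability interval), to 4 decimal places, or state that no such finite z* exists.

z* = -3.3333.

On y'=λy, z=hλ:
  y_{n+1} = y_n + z·[4/5·y_n + 1/5·y_{n+1}] ⇒ (1 − 1/5z)y_{n+1} = (1 + 4/5z)y_n
  so R(z) = (1 + 4/5z)/(1 − 1/5z).

Need |R(x)|<1, x<0.
x=-0.82: |R|=0.2955
R=−1: 1+4/5x = −1+1/5x ⇒ -3/5x=2 ⇒ x=2/(-3/5)=-3.3333
Confirm numerically:
  x=-1.907: |R|=0.38048 <1
  x=-1.875: |R|=0.36364 <1
  x=-1.444: |R|=0.12042 <1
  x=-3.662: |R|=1.11383 >1
  x=-3.414: |R|=1.02876 >1
Stable set (-3.3333, 0).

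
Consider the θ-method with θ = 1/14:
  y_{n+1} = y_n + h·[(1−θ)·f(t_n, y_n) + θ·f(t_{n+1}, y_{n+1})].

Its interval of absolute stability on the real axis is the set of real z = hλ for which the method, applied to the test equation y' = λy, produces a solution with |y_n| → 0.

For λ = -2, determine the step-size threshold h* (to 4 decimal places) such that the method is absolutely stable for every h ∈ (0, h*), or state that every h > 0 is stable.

(-2.3333,0); λ=-2 ⇒ h* = (7/3)/2 = 1.1667.

Set f=λy, z=hλ:
  y_{n+1} = y_n + z·[13/14·y_n + 1/14·y_{n+1}] ⇒ (1 − 1/14z)y_{n+1} = (1 + 13/14z)y_n
  Hence R(z) = (1 + 13/14z)/(1 − 1/14z).

Need |R(x)|<1, x<0.
x=-1.53: |R|=0.3793
R=−1: 1+13/14x = −1+1/14x ⇒ -6/7x=2 ⇒ x=2/(-6/7)=-2.3333
Confirm numerically:
  x=-2.210: |R|=0.90870 <1
  x=-1.380: |R|=0.25618 <1
  x=-1.349: |R|=0.23044 <1
  x=-1.310: |R|=0.19791 <1
  x=-2.701: |R|=1.26418 >1
  x=-2.639: |R|=1.22045 >1
  x=-2.499: |R|=1.12049 >1
Stable set (-2.3333, 0).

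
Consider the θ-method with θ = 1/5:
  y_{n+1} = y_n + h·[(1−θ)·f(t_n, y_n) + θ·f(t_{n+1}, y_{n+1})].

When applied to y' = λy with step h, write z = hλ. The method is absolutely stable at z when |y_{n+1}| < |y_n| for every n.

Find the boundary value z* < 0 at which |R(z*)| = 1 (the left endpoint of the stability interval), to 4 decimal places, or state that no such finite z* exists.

left endpoint -3.3333.

On y'=λy, z=hλ:
  y_{n+1} = y_n + z·[4/5·y_n + 1/5·y_{n+1}] ⇒ (1 − 1/5z)y_{n+1} = (1 + 4/5z)y_n
  Hence R(z) = (1 + 4/5z)/(1 − 1/5z).

Solve |R(x)|<1 on ℝ⁻.
x=-1.32: |R|=0.0443
R=−1: 1+4/5x = −1+1/5x ⇒ -3/5x=2 ⇒ x=2/(-3/5)=-3.3333
Confirm numerically:
  x=-2.994: |R|=0.87265 <1
  x=-1.379: |R|=0.08089 <1
  x=-1.347: |R|=0.06113 <1
  x=-3.720: |R|=1.13303 >1
  x=-3.355: |R|=1.00778 >1
Stable set (-3.3333, 0).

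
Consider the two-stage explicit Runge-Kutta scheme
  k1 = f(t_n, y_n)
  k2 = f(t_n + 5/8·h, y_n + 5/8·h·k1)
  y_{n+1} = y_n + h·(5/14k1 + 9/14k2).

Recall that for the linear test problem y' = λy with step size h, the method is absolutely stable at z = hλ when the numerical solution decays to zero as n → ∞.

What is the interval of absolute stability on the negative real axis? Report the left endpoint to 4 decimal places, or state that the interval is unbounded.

z∈(-2.4889,0).

Set f=λy, z=hλ:
  k1=λy_n ⇒ h·k1=z·y_n;  k2=λ(1+5/8z)y_n ⇒ h·k2=z(1+5/8z)y_n
  y_{n+1}/y_n = 1 + 5/14z + 9/14z(1+5/8z) = 1 + z + 45/112z²
  Hence R(z) = 1 + z + 45/112z².

Need |R(x)|<1, x<0.
x=-1.66: |R|=0.4472
R=1: x+45/112x²=0 ⇒ x=−112/45=-2.4889; min R=1−1/(4·45/112)=0.3778>−1
Confirm numerically:
  x=-2.433: |R|=0.94537 <1
  x=-2.224: |R|=0.76330 <1
  x=-1.354: |R|=0.38260 <1
  x=-3.051: |R|=1.68906 >1
  x=-2.552: |R|=1.06471 >1
Stable set (-2.4889, 0).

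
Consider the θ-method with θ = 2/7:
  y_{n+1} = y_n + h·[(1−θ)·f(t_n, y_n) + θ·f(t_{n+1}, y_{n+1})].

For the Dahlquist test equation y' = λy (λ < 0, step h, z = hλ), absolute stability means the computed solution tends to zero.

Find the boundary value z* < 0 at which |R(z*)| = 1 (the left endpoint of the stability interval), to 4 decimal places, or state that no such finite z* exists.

Set f=λy, z=hλ:
  y_{n+1} = y_n + z·[5/7·y_n + 2/7·y_{n+1}] ⇒ (1 − 2/7z)y_{n+1} = (1 + 5/7z)y_n
  Hence R(z) = (1 + 5/7z)/(1 − 2/7z).

Solve |R(x)|<1 on ℝ⁻.
x=-1.15: |R|=0.1344
R=−1: 1+5/7x = −1+2/7x ⇒ -3/7x=2 ⇒ x=2/(-3/7)=-4.6667
Confirm numerically:
  x=-4.555: |R|=0.97921 <1
  x=-4.398: |R|=0.94897 <1
  x=-3.669: |R|=0.79125 <1
  x=-2.034: |R|=0.28641 <1
  x=-4.899: |R|=1.04149 >1
  x=-4.854: |R|=1.03364 >1
So |R|<1 on (-4.6667, 0).

left endpoint -4.6667.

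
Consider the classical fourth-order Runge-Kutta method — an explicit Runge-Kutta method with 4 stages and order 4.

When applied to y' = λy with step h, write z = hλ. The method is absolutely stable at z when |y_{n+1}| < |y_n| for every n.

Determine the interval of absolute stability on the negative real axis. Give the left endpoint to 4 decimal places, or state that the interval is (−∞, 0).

(-2.7853, 0).

With y'=λy (z=hλ):
  order 4, 4-stage ⇒ R(z)=1+z+z^2/2+z^3/6+z^4/24
  (e.g. R(-0.67)=0.51272, |R|=0.51272)

Find x<0 with |R(x)|<1.
x=-0.67: |R|=0.5127
|R(-2)|=0.3333 |R(-1.58)|=0.2705 |R(-1.29)|=0.2997
Bisect:
  x_lo=-3.2181 |R|=1.8742  x_hi=-0.1829 |R|=0.8329
  mid=-1.70049 |R|=0.27421 →hi
  mid=-2.45930 |R|=0.60991 →hi
  mid=-2.83870 |R|=1.08356 →lo
  mid=-2.64900 |R|=0.81322 →hi
  mid=-2.74385 |R|=0.93930 →hi
  mid=-2.79128 |R|=1.00906 →lo
  mid=-2.76757 |R|=0.97360 →hi
  mid=-2.77942 |R|=0.99118 →hi
  ...
  [-2.78535,-2.78516] ⇒ x*=-2.7853
Stable set (-2.7853, 0).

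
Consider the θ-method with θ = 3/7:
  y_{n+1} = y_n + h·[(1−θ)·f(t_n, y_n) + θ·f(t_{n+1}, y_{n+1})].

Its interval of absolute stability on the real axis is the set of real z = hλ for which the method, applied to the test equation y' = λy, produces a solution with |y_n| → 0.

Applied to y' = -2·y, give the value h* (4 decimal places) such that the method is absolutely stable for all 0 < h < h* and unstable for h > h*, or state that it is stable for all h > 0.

Test eqn y'=λy, z=hλ:
  y_{n+1} = y_n + z·[4/7·y_n + 3/7·y_{n+1}] ⇒ (1 − 3/7z)y_{n+1} = (1 + 4/7z)y_n
  so R(z) = (1 + 4/7z)/(1 − 3/7z).

Need |R(x)|<1, x<0.
x=-1.46: |R|=0.1019
R=−1: 1+4/7x = −1+3/7x ⇒ -1/7x=2 ⇒ x=2/(-1/7)=-14.0000
Confirm numerically:
  x=-9.980: |R|=0.89117 <1
  x=-9.677: |R|=0.88002 <1
  x=-7.372: |R|=0.77236 <1
  x=-14.309: |R|=1.00619 >1
  x=-14.234: |R|=1.00471 >1
  x=-14.175: |R|=1.00353 >1
So |R|<1 on (-14.0000, 0).

(-14.0000,0); λ=-2 ⇒ h* = (14)/2 = 7.0000.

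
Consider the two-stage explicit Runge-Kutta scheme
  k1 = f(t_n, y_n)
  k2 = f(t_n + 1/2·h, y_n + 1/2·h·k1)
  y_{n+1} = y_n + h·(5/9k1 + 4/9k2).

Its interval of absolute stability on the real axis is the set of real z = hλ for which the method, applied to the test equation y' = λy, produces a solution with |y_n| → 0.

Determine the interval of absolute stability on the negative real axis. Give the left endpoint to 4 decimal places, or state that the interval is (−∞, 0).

(-4.5000, 0).

With y'=λy (z=hλ):
  k1=λy_n ⇒ h·k1=z·y_n;  k2=λ(1+1/2z)y_n ⇒ h·k2=z(1+1/2z)y_n
  y_{n+1}/y_n = 1 + 5/9z + 4/9z(1+1/2z) = 1 + z + 2/9z²
  so R(z) = 1 + z + 2/9z².

Need |R(x)|<1, x<0.
x=-0.63: |R|=0.4582
R=1: x+2/9x²=0 ⇒ x=−9/2=-4.5000; min R=1−1/(4·2/9)=-0.1250>−1
Confirm numerically:
  x=-3.498: |R|=0.22111 <1
  x=-2.861: |R|=0.04204 <1
  x=-2.627: |R|=0.09342 <1
  x=-5.027: |R|=1.58872 >1
  x=-4.817: |R|=1.33933 >1
Interval (-4.5000, 0).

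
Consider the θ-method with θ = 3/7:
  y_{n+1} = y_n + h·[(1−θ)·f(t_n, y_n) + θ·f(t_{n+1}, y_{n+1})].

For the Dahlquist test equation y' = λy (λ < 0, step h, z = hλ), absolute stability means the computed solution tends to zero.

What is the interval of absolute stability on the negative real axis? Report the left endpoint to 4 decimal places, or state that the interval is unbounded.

On y'=λy, z=hλ:
  y_{n+1} = y_n + z·[4/7·y_n + 3/7·y_{n+1}] ⇒ (1 − 3/7z)y_{n+1} = (1 + 4/7z)y_n
  ⇒ R(z) = (1 + 4/7z)/(1 − 3/7z).

Solve |R(x)|<1 on ℝ⁻.
x=-0.43: |R|=0.6369
R=−1: 1+4/7x = −1+3/7x ⇒ -1/7x=2 ⇒ x=2/(-1/7)=-14.0000
Confirm numerically:
  x=-13.704: |R|=0.99385 <1
  x=-6.318: |R|=0.70401 <1
  x=-5.920: |R|=0.67367 <1
  x=-14.393: |R|=1.00783 >1
  x=-14.332: |R|=1.00664 >1
  x=-14.328: |R|=1.00656 >1
So |R|<1 on (-14.0000, 0).

(-14.0000, 0).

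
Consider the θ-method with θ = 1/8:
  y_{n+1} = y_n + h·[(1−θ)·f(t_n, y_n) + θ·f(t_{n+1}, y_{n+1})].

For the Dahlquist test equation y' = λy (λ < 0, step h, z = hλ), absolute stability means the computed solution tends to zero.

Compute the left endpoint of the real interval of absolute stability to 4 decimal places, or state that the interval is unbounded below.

z* = -2.6667.

With y'=λy (z=hλ):
  y_{n+1} = y_n + z·[7/8·y_n + 1/8·y_{n+1}] ⇒ (1 − 1/8z)y_{n+1} = (1 + 7/8z)y_n
  R(z) = (1 + 7/8z)/(1 − 1/8z).

Find x<0 with |R(x)|<1.
x=-0.42: |R|=0.6010
R=−1: 1+7/8x = −1+1/8x ⇒ -3/4x=2 ⇒ x=2/(-3/4)=-2.6667
Confirm numerically:
  x=-2.502: |R|=0.90592 <1
  x=-1.899: |R|=0.53470 <1
  x=-1.798: |R|=0.46805 <1
  x=-1.245: |R|=0.07734 <1
  x=-2.801: |R|=1.07462 >1
  x=-2.718: |R|=1.02874 >1
Stable set (-2.6667, 0).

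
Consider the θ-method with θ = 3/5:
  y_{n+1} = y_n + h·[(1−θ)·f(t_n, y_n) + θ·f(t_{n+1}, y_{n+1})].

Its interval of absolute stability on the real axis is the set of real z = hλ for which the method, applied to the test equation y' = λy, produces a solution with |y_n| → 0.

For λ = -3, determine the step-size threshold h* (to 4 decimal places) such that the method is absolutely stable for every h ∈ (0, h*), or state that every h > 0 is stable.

On y'=λy, z=hλ:
  y_{n+1} = y_n + z·[2/5·y_n + 3/5·y_{n+1}] ⇒ (1 − 3/5z)y_{n+1} = (1 + 2/5z)y_n
  so R(z) = (1 + 2/5z)/(1 − 3/5z).

Need |R(x)|<1, x<0.
x=-1.67: |R|=0.1658
x=-2: |R|=0.0909
x=-10: |R|=0.4286
x=-100: |R|=0.6393
θ=3/5≥1/2 ⇒ |1+2/5x|<|1−3/5x| ∀x<0 ⇒ unbounded interval.

unbounded; (−∞, 0). Any h>0 works for λ=-3.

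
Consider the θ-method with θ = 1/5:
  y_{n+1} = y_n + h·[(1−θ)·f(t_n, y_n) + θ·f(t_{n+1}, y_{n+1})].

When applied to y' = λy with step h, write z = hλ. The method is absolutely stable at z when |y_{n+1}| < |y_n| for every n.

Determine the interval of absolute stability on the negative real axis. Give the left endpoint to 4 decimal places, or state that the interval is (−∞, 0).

z∈(-3.3333,0).

Set f=λy, z=hλ:
  y_{n+1} = y_n + z·[4/5·y_n + 1/5·y_{n+1}] ⇒ (1 − 1/5z)y_{n+1} = (1 + 4/5z)y_n
  Hence R(z) = (1 + 4/5z)/(1 − 1/5z).

Solve |R(x)|<1 on ℝ⁻.
x=-0.6: |R|=0.4643
R=−1: 1+4/5x = −1+1/5x ⇒ -3/5x=2 ⇒ x=2/(-3/5)=-3.3333
Confirm numerically:
  x=-1.985: |R|=0.42090 <1
  x=-1.890: |R|=0.37155 <1
  x=-1.345: |R|=0.05989 <1
  x=-3.556: |R|=1.07807 >1
  x=-3.465: |R|=1.04666 >1
So |R|<1 on (-3.3333, 0).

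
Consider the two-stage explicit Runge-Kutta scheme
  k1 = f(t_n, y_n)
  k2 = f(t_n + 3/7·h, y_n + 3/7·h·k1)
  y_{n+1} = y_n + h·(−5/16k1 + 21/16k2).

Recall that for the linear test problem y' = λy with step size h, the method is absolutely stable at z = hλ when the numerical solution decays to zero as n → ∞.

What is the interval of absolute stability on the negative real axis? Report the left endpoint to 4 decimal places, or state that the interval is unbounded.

Test eqn y'=λy, z=hλ:
  k1=λy_n ⇒ h·k1=z·y_n;  k2=λ(1+3/7z)y_n ⇒ h·k2=z(1+3/7z)y_n
  y_{n+1}/y_n = 1 − 5/16z + 21/16z(1+3/7z) = 1 + z + 9/16z²
  ⇒ R(z) = 1 + z + 9/16z².

Boundary: |R(x)|=1, x<0.
x=-0.34: |R|=0.7250
R=1: x+9/16x²=0 ⇒ x=−16/9=-1.7778; min R=1−1/(4·9/16)=0.5556>−1
Confirm numerically:
  x=-1.509: |R|=0.77186 <1
  x=-1.505: |R|=0.76908 <1
  x=-1.121: |R|=0.58586 <1
  x=-2.204: |R|=1.52841 >1
  x=-2.121: |R|=1.40949 >1
  x=-1.842: |R|=1.06654 >1
Interval (-1.7778, 0).

z∈(-1.7778,0).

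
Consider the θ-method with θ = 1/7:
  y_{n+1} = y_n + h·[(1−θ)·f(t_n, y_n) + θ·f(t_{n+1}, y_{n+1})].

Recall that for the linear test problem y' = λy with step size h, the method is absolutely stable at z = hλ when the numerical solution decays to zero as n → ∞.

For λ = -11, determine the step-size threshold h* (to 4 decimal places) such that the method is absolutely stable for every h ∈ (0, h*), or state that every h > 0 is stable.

Set f=λy, z=hλ:
  y_{n+1} = y_n + z·[6/7·y_n + 1/7·y_{n+1}] ⇒ (1 − 1/7z)y_{n+1} = (1 + 6/7z)y_n
  so R(z) = (1 + 6/7z)/(1 − 1/7z).

Need |R(x)|<1, x<0.
x=-1.6: |R|=0.3023
R=−1: 1+6/7x = −1+1/7x ⇒ -5/7x=2 ⇒ x=2/(-5/7)=-2.8000
Confirm numerically:
  x=-2.652: |R|=0.92333 <1
  x=-1.825: |R|=0.44759 <1
  x=-1.604: |R|=0.30497 <1
  x=-3.221: |R|=1.20595 >1
  x=-3.110: |R|=1.15331 >1
  x=-2.924: |R|=1.06247 >1
Stable set (-2.8000, 0).

(-2.8000,0); λ=-11 ⇒ h* = (14/5)/11 = 0.2545.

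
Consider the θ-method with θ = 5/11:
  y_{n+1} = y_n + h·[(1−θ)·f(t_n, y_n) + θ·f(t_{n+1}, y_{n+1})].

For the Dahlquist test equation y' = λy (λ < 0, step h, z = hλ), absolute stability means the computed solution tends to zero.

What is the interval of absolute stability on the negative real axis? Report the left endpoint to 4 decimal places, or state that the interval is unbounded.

Set f=λy, z=hλ:
  y_{n+1} = y_n + z·[6/11·y_n + 5/11·y_{n+1}] ⇒ (1 − 5/11z)y_{n+1} = (1 + 6/11z)y_n
  so R(z) = (1 + 6/11z)/(1 − 5/11z).

Boundary: |R(x)|=1, x<0.
x=-1.48: |R|=0.1152
R=−1: 1+6/11x = −1+5/11x ⇒ -1/11x=2 ⇒ x=2/(-1/11)=-22.0000
Confirm numerically:
  x=-20.702: |R|=0.98866 <1
  x=-12.765: |R|=0.87658 <1
  x=-9.129: |R|=0.77278 <1
  x=-22.226: |R|=1.00185 >1
  x=-22.170: |R|=1.00140 >1
  x=-22.157: |R|=1.00129 >1
Stable set (-22.0000, 0).

z∈(-22.0000,0).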